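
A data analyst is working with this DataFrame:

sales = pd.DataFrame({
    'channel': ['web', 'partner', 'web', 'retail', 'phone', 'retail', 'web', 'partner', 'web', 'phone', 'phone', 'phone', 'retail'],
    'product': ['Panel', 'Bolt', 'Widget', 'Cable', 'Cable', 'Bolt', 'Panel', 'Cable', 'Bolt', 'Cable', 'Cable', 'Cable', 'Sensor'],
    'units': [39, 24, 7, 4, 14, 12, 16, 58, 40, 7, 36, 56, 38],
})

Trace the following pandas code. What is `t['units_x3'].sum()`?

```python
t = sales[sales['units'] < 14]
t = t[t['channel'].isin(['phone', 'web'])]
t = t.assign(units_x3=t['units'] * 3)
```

42

filter rows where units < 14:
  channel product  units
2     web  Widget      7
3  retail   Cable      4
5  retail    Bolt     12
9   phone   Cable      7
filter rows where channel in ['phone', 'web']:
  channel product  units
2     web  Widget      7
9   phone   Cable      7
add column units_x3 = t['units'] * 3:
  channel product  units  units_x3
2     web  Widget      7        21
9   phone   Cable      7        21
The sum of column 'units_x3' is 42.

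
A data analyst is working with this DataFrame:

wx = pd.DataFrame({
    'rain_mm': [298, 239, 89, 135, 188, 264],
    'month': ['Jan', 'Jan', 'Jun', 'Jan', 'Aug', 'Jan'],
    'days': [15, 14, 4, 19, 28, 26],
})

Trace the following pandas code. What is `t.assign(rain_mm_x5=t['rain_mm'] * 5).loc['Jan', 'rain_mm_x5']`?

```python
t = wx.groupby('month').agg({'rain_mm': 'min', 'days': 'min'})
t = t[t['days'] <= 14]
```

675

group by month: min(rain_mm), min(days):
       rain_mm  days
month               
Aug        188    28
Jan        135    14
Jun         89     4
filter rows where days <= 14:
       rain_mm  days
month               
Jan        135    14
Jun         89     4
add column rain_mm_x5 = t['rain_mm'] * 5:
       rain_mm  days  rain_mm_x5
month                           
Jan        135    14         675
Jun         89     4         445
Hence 675.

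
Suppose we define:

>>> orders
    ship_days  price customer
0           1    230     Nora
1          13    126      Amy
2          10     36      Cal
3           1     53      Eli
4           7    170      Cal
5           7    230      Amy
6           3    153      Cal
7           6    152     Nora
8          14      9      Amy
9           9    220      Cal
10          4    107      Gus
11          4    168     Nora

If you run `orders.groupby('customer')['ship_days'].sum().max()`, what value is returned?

34

group by customer, sum of ship_days:
customer
Amy     34
Cal     29
Eli      1
Gus      4
Nora    11
Name: ship_days, dtype: int64
Taking the max of the resulting series gives 34.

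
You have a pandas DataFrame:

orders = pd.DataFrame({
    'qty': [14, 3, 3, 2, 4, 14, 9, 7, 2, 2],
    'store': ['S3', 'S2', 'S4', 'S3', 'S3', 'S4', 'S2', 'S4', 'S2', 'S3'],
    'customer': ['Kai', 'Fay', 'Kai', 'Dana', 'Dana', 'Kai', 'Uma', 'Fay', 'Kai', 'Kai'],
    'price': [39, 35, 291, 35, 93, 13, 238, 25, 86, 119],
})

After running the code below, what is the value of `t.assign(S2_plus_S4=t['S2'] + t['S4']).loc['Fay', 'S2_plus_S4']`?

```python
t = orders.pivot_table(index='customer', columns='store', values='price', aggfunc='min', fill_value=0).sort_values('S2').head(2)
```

60

pivot: rows=customer, cols=store, min(price):
store      S2  S3  S4
customer             
Dana        0  35   0
Fay        35   0  25
Kai        86  39  13
Uma       238   0   0
sort by S2:
store      S2  S3  S4
customer             
Dana        0  35   0
Fay        35   0  25
Kai        86  39  13
Uma       238   0   0
take first 2 rows:
store     S2  S3  S4
customer            
Dana       0  35   0
Fay       35   0  25
add column S2_plus_S4 = t['S2'] + t['S4']:
store     S2  S3  S4  S2_plus_S4
customer                        
Dana       0  35   0           0
Fay       35   0  25          60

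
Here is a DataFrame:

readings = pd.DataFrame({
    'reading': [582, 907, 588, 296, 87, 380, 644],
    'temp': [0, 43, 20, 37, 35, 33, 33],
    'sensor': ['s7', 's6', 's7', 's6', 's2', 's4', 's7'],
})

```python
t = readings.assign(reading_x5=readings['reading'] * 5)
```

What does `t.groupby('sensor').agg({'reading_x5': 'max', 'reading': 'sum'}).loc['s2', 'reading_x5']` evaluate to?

435

add column reading_x5 = readings['reading'] * 5:
   reading  temp sensor  reading_x5
0      582     0     s7        2910
1      907    43     s6        4535
2      588    20     s7        2940
3      296    37     s6        1480
4       87    35     s2         435
5      380    33     s4        1900
6      644    33     s7        3220
group by sensor: max(reading_x5), sum(reading):
        reading_x5  reading
sensor                     
s2             435       87
s4            1900      380
s6            4535     1203
s7            3220     1814
value at row 's2', column 'reading_x5' → 435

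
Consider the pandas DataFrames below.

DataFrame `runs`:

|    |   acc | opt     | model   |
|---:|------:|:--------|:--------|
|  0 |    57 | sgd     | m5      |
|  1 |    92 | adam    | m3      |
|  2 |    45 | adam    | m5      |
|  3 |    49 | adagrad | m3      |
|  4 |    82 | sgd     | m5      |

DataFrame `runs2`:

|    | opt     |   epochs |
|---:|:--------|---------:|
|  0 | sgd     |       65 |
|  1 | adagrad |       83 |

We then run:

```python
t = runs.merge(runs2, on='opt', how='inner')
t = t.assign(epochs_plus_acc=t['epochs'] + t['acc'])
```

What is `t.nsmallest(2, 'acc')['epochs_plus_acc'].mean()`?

127.0

merge on 'opt' (how='inner') → 3 rows:
   acc      opt model  epochs
0   57      sgd    m5      65
1   49  adagrad    m3      83
2   82      sgd    m5      65
add column epochs_plus_acc = t['epochs'] + t['acc']:
   acc      opt model  epochs  epochs_plus_acc
0   57      sgd    m5      65              122
1   49  adagrad    m3      83              132
2   82      sgd    m5      65              147
take 2 rows with smallest acc:
   acc      opt model  epochs  epochs_plus_acc
1   49  adagrad    m3      83              132
0   57      sgd    m5      65              122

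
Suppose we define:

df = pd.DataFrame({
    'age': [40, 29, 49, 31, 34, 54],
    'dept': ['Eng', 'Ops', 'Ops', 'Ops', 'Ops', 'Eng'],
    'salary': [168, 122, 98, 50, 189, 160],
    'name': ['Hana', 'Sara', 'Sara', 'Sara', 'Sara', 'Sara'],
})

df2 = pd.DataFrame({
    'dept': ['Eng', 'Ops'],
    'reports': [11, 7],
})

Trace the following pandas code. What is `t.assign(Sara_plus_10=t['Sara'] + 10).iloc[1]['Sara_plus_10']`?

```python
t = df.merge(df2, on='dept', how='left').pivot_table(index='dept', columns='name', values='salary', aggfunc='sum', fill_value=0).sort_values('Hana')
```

170

merge on 'dept' (how='left') → 6 rows:
   age dept  salary  name  reports
0   40  Eng     168  Hana       11
1   29  Ops     122  Sara        7
2   49  Ops      98  Sara        7
3   31  Ops      50  Sara        7
4   34  Ops     189  Sara        7
5   54  Eng     160  Sara       11
pivot: rows=dept, cols=name, sum(salary):
name  Hana  Sara
dept            
Eng    168   160
Ops      0   459
sort by Hana:
name  Hana  Sara
dept            
Ops      0   459
Eng    168   160
add column Sara_plus_10 = t['Sara'] + 10:
name  Hana  Sara  Sara_plus_10
dept                          
Ops      0   459           469
Eng    168   160           170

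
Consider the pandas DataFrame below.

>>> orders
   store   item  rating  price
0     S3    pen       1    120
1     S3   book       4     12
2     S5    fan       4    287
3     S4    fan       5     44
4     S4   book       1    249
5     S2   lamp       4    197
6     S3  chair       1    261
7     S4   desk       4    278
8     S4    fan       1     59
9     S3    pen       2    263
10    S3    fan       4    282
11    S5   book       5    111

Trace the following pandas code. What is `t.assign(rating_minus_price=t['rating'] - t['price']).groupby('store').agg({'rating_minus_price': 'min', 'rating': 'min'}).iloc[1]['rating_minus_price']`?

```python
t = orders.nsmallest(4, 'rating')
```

-248

take 4 rows with smallest rating:
  store   item  rating  price
0    S3    pen       1    120
4    S4   book       1    249
6    S3  chair       1    261
8    S4    fan       1     59
add column rating_minus_price = t['rating'] - t['price']:
  store   item  rating  price  rating_minus_price
0    S3    pen       1    120                -119
4    S4   book       1    249                -248
6    S3  chair       1    261                -260
8    S4    fan       1     59                 -58
group by store: min(rating_minus_price), min(rating):
       rating_minus_price  rating
store                            
S3                   -260       1
S4                   -248       1
The value at position 1, column 'rating_minus_price' is -248.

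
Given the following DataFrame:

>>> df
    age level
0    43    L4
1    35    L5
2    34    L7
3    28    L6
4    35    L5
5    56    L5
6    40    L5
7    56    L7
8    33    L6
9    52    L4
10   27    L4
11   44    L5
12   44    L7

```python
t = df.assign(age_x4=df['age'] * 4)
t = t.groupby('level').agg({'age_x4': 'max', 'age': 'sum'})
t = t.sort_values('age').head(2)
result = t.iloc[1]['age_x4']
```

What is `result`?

add column age_x4 = df['age'] * 4:
    age level  age_x4
0    43    L4     172
1    35    L5     140
2    34    L7     136
3    28    L6     112
4    35    L5     140
5    56    L5     224
6    40    L5     160
7    56    L7     224
8    33    L6     132
9    52    L4     208
10   27    L4     108
11   44    L5     176
12   44    L7     176
group by level: max(age_x4), sum(age):
       age_x4  age
level             
L4        208  122
L5        224  210
L6        132   61
L7        224  134
sort by age:
       age_x4  age
level             
L6        132   61
L4        208  122
L7        224  134
L5        224  210
take first 2 rows:
       age_x4  age
level             
L6        132   61
L4        208  122
Hence 208.

208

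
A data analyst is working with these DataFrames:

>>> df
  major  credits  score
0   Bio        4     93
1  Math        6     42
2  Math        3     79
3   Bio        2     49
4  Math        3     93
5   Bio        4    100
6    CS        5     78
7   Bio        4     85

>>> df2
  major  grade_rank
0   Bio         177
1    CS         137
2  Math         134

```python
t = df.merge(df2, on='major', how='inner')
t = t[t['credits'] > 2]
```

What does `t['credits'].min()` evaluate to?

merge on 'major' (how='inner') → 8 rows:
  major  credits  score  grade_rank
0   Bio        4     93         177
1  Math        6     42         134
2  Math        3     79         134
3   Bio        2     49         177
4  Math        3     93         134
5   Bio        4    100         177
6    CS        5     78         137
7   Bio        4     85         177
filter rows where credits > 2:
  major  credits  score  grade_rank
0   Bio        4     93         177
1  Math        6     42         134
2  Math        3     79         134
4  Math        3     93         134
5   Bio        4    100         177
6    CS        5     78         137
7   Bio        4     85         177
The min of column 'credits' is 3.

3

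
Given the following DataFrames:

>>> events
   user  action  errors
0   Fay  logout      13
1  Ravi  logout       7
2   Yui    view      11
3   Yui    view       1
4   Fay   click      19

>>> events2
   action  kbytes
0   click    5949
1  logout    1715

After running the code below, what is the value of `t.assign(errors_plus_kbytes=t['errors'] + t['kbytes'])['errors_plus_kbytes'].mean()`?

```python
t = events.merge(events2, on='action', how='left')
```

3139.33333333

merge on 'action' (how='left') → 5 rows:
   user  action  errors  kbytes
0   Fay  logout      13  1715.0
1  Ravi  logout       7  1715.0
2   Yui    view      11     NaN
3   Yui    view       1     NaN
4   Fay   click      19  5949.0
add column errors_plus_kbytes = t['errors'] + t['kbytes']:
   user  action  errors  kbytes  errors_plus_kbytes
0   Fay  logout      13  1715.0              1728.0
1  Ravi  logout       7  1715.0              1722.0
2   Yui    view      11     NaN                 NaN
3   Yui    view       1     NaN                 NaN
4   Fay   click      19  5949.0              5968.0
The mean of column 'errors_plus_kbytes' is 3139.33333333.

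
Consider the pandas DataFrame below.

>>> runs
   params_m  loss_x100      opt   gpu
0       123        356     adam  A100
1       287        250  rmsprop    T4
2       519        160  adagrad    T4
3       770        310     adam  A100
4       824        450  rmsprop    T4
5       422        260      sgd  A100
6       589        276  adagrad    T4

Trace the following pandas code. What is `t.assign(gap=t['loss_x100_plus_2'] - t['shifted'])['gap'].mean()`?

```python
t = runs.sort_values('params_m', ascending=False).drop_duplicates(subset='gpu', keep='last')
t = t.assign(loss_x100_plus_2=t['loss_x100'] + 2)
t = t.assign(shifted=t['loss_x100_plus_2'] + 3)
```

sort by params_m descending:
   params_m  loss_x100      opt   gpu
4       824        450  rmsprop    T4
3       770        310     adam  A100
6       589        276  adagrad    T4
2       519        160  adagrad    T4
5       422        260      sgd  A100
1       287        250  rmsprop    T4
0       123        356     adam  A100
drop duplicate gpu (keep=last):
   params_m  loss_x100      opt   gpu
1       287        250  rmsprop    T4
0       123        356     adam  A100
add column loss_x100_plus_2 = t['loss_x100'] + 2:
   params_m  loss_x100      opt   gpu  loss_x100_plus_2
1       287        250  rmsprop    T4               252
0       123        356     adam  A100               358
add column shifted = t['loss_x100_plus_2'] + 3:
   params_m  loss_x100      opt   gpu  loss_x100_plus_2  shifted
1       287        250  rmsprop    T4               252      255
0       123        356     adam  A100               358      361
add column gap = t['loss_x100_plus_2'] - t['shifted']:
   params_m  loss_x100      opt   gpu  loss_x100_plus_2  shifted  gap
1       287        250  rmsprop    T4               252      255   -3
0       123        356     adam  A100               358      361   -3

-3.0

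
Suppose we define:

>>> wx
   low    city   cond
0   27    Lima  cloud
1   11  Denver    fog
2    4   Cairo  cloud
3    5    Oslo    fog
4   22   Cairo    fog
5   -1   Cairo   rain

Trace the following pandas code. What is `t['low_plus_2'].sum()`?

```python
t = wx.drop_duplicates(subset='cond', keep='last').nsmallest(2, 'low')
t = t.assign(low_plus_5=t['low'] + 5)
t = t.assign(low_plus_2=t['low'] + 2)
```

drop duplicate cond (keep=last):
   low   city   cond
2    4  Cairo  cloud
4   22  Cairo    fog
5   -1  Cairo   rain
take 2 rows with smallest low:
   low   city   cond
5   -1  Cairo   rain
2    4  Cairo  cloud
add column low_plus_5 = t['low'] + 5:
   low   city   cond  low_plus_5
5   -1  Cairo   rain           4
2    4  Cairo  cloud           9
add column low_plus_2 = t['low'] + 2:
   low   city   cond  low_plus_5  low_plus_2
5   -1  Cairo   rain           4           1
2    4  Cairo  cloud           9           6
sum of column 'low_plus_2' → 7

7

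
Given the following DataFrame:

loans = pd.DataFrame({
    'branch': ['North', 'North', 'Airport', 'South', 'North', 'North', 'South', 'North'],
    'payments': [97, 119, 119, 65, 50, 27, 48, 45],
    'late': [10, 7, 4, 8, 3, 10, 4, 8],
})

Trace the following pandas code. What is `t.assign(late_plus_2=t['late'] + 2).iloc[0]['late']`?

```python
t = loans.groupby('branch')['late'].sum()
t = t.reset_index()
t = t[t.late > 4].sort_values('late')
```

12

group by branch, sum of late:
branch
Airport     4
North      38
South      12
Name: late, dtype: int64
reset_index():
    branch  late
0  Airport     4
1    North    38
2    South    12
filter rows where late > 4:
  branch  late
1  North    38
2  South    12
sort by late:
  branch  late
2  South    12
1  North    38
add column late_plus_2 = t['late'] + 2:
  branch  late  late_plus_2
2  South    12           14
1  North    38           40
Reading off the value at position 0, column 'late', we get 12.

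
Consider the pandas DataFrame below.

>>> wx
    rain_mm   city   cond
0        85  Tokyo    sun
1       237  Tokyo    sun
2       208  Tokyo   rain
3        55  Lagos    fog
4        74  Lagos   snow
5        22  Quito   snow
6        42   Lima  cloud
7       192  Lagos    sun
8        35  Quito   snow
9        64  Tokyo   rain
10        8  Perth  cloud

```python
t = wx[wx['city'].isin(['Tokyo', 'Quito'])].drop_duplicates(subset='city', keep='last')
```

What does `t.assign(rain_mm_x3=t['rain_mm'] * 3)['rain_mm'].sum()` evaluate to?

99

filter rows where city in ['Tokyo', 'Quito']:
   rain_mm   city  cond
0       85  Tokyo   sun
1      237  Tokyo   sun
2      208  Tokyo  rain
5       22  Quito  snow
8       35  Quito  snow
9       64  Tokyo  rain
drop duplicate city (keep=last):
   rain_mm   city  cond
8       35  Quito  snow
9       64  Tokyo  rain
add column rain_mm_x3 = t['rain_mm'] * 3:
   rain_mm   city  cond  rain_mm_x3
8       35  Quito  snow         105
9       64  Tokyo  rain         192
Hence 99.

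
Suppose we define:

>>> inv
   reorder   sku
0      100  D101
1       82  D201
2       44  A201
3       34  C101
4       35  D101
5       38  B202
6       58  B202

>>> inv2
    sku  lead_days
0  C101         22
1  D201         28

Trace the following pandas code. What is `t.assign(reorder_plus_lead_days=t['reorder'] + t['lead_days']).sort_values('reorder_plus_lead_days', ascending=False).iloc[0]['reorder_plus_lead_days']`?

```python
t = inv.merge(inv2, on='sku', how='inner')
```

110

merge on 'sku' (how='inner') → 2 rows:
   reorder   sku  lead_days
0       82  D201         28
1       34  C101         22
add column reorder_plus_lead_days = t['reorder'] + t['lead_days']:
   reorder   sku  lead_days  reorder_plus_lead_days
0       82  D201         28                     110
1       34  C101         22                      56
sort by reorder_plus_lead_days descending:
   reorder   sku  lead_days  reorder_plus_lead_days
0       82  D201         28                     110
1       34  C101         22                      56
Taking the value at position 0, column 'reorder_plus_lead_days' gives 110.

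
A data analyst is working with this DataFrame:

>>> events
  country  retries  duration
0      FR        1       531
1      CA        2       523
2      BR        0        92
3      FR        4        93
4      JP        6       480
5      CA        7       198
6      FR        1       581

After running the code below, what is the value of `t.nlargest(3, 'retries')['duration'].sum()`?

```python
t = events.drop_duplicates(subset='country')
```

1534

drop duplicate country (keep=first):
  country  retries  duration
0      FR        1       531
1      CA        2       523
2      BR        0        92
4      JP        6       480
take 3 rows with largest retries:
  country  retries  duration
4      JP        6       480
1      CA        2       523
0      FR        1       531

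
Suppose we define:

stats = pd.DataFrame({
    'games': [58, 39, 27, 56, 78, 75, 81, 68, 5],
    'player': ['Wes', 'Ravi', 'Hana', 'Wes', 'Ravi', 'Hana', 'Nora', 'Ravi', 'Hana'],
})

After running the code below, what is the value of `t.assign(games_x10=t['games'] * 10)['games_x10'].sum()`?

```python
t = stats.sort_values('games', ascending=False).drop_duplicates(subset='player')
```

sort by games descending:
   games player
6     81   Nora
4     78   Ravi
5     75   Hana
7     68   Ravi
0     58    Wes
3     56    Wes
1     39   Ravi
2     27   Hana
8      5   Hana
drop duplicate player (keep=first):
   games player
6     81   Nora
4     78   Ravi
5     75   Hana
0     58    Wes
add column games_x10 = t['games'] * 10:
   games player  games_x10
6     81   Nora        810
4     78   Ravi        780
5     75   Hana        750
0     58    Wes        580
Hence 2920.

2920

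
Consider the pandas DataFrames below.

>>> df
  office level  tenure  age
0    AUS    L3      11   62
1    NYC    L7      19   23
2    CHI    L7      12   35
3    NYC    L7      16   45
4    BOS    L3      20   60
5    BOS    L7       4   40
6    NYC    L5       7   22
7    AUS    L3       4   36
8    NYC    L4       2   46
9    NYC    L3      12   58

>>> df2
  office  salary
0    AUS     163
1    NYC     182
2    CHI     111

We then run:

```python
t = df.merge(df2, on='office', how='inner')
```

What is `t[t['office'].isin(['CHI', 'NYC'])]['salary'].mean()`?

170.166666667

merge on 'office' (how='inner') → 8 rows:
  office level  tenure  age  salary
0    AUS    L3      11   62     163
1    NYC    L7      19   23     182
2    CHI    L7      12   35     111
3    NYC    L7      16   45     182
4    NYC    L5       7   22     182
5    AUS    L3       4   36     163
6    NYC    L4       2   46     182
7    NYC    L3      12   58     182
filter rows where office in ['CHI', 'NYC']:
  office level  tenure  age  salary
1    NYC    L7      19   23     182
2    CHI    L7      12   35     111
3    NYC    L7      16   45     182
4    NYC    L5       7   22     182
6    NYC    L4       2   46     182
7    NYC    L3      12   58     182
Taking the mean of column 'salary' gives 170.166666667.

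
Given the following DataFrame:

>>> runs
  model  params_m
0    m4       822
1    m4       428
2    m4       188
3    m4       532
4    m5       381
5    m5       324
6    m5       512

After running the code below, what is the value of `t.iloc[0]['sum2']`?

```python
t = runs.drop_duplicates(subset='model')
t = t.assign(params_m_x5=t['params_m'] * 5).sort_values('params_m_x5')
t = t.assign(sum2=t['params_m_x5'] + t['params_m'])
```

2286

drop duplicate model (keep=first):
  model  params_m
0    m4       822
4    m5       381
add column params_m_x5 = t['params_m'] * 5:
  model  params_m  params_m_x5
0    m4       822         4110
4    m5       381         1905
sort by params_m_x5:
  model  params_m  params_m_x5
4    m5       381         1905
0    m4       822         4110
add column sum2 = t['params_m_x5'] + t['params_m']:
  model  params_m  params_m_x5  sum2
4    m5       381         1905  2286
0    m4       822         4110  4932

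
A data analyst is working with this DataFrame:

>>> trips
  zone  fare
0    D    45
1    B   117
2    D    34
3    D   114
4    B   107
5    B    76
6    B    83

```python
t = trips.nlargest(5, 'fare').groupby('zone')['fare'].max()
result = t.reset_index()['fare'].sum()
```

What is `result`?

231

take 5 rows with largest fare:
  zone  fare
1    B   117
3    D   114
4    B   107
6    B    83
5    B    76
group by zone, max of fare:
zone
B    117
D    114
Name: fare, dtype: int64
reset_index():
  zone  fare
0    B   117
1    D   114
The sum of column 'fare' is 231.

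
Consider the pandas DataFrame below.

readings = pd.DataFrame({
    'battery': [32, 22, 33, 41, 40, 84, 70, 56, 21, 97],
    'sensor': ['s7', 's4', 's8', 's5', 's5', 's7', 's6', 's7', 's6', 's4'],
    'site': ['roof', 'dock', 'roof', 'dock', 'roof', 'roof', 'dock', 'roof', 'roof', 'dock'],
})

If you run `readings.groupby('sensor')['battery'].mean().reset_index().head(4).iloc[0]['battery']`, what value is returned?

59.5

group by sensor, mean of battery:
sensor
s4    59.500000
s5    40.500000
s6    45.500000
s7    57.333333
s8    33.000000
Name: battery, dtype: float64
reset_index():
  sensor    battery
0     s4  59.500000
1     s5  40.500000
2     s6  45.500000
3     s7  57.333333
4     s8  33.000000
take first 4 rows:
  sensor    battery
0     s4  59.500000
1     s5  40.500000
2     s6  45.500000
3     s7  57.333333
The value at position 0, column 'battery' is 59.5.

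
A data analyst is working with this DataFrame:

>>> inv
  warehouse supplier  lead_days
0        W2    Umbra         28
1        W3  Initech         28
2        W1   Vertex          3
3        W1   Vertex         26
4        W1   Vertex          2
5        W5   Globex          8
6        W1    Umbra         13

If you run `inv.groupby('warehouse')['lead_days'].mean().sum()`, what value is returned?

group by warehouse, mean of lead_days:
warehouse
W1    11.0
W2    28.0
W3    28.0
W5     8.0
Name: lead_days, dtype: float64
Hence 75.0.

75.0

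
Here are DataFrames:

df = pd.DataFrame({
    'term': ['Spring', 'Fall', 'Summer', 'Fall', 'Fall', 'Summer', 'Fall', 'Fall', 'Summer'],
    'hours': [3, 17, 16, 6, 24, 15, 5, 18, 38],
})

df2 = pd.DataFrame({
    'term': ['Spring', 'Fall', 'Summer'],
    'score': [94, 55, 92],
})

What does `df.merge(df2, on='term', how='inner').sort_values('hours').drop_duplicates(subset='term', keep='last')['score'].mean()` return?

merge on 'term' (how='inner') → 9 rows:
     term  hours  score
0  Spring      3     94
1    Fall     17     55
2  Summer     16     92
3    Fall      6     55
4    Fall     24     55
5  Summer     15     92
6    Fall      5     55
7    Fall     18     55
8  Summer     38     92
sort by hours:
     term  hours  score
0  Spring      3     94
6    Fall      5     55
3    Fall      6     55
5  Summer     15     92
2  Summer     16     92
1    Fall     17     55
7    Fall     18     55
4    Fall     24     55
8  Summer     38     92
drop duplicate term (keep=last):
     term  hours  score
0  Spring      3     94
4    Fall     24     55
8  Summer     38     92
mean of column 'score' → 80.3333333333

80.3333333333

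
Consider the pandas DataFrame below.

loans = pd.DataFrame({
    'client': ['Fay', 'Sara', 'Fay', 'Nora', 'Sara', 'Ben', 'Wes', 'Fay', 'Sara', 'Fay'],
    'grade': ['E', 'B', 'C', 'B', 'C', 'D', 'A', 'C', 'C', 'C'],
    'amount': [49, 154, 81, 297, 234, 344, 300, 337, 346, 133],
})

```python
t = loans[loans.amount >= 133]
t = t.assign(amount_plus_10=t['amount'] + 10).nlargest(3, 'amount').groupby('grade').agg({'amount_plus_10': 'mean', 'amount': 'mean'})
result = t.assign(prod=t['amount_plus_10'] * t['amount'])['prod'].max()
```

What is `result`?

121776.0

filter rows where amount >= 133:
  client grade  amount
1   Sara     B     154
3   Nora     B     297
4   Sara     C     234
5    Ben     D     344
6    Wes     A     300
7    Fay     C     337
8   Sara     C     346
9    Fay     C     133
add column amount_plus_10 = t['amount'] + 10:
  client grade  amount  amount_plus_10
1   Sara     B     154             164
3   Nora     B     297             307
4   Sara     C     234             244
5    Ben     D     344             354
6    Wes     A     300             310
7    Fay     C     337             347
8   Sara     C     346             356
9    Fay     C     133             143
take 3 rows with largest amount:
  client grade  amount  amount_plus_10
8   Sara     C     346             356
5    Ben     D     344             354
7    Fay     C     337             347
group by grade: mean(amount_plus_10), mean(amount):
       amount_plus_10  amount
grade                        
C               351.5   341.5
D               354.0   344.0
add column prod = t['amount_plus_10'] * t['amount']:
       amount_plus_10  amount       prod
grade                                   
C               351.5   341.5  120037.25
D               354.0   344.0  121776.00
So max() = 121776.0.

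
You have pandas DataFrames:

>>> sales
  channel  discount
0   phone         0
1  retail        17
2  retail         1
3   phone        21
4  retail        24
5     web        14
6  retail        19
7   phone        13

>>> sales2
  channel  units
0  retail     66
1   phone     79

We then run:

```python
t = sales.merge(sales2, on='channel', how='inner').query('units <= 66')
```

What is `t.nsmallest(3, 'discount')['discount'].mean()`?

12.3333333333

merge on 'channel' (how='inner') → 7 rows:
  channel  discount  units
0   phone         0     79
1  retail        17     66
2  retail         1     66
3   phone        21     79
4  retail        24     66
5  retail        19     66
6   phone        13     79
filter rows where units <= 66:
  channel  discount  units
1  retail        17     66
2  retail         1     66
4  retail        24     66
5  retail        19     66
take 3 rows with smallest discount:
  channel  discount  units
2  retail         1     66
1  retail        17     66
5  retail        19     66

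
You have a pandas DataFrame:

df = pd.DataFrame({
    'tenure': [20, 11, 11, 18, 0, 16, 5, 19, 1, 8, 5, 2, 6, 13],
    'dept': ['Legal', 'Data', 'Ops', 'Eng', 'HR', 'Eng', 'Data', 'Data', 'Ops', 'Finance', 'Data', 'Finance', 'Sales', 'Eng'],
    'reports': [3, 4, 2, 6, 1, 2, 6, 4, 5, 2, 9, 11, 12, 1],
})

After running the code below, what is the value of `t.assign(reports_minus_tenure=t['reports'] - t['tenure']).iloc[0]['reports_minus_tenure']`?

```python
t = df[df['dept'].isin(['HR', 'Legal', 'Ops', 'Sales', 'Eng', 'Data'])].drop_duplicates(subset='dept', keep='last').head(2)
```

filter rows where dept in ['HR', 'Legal', 'Ops', 'Sales', 'Eng', 'Data']:
    tenure   dept  reports
0       20  Legal        3
1       11   Data        4
2       11    Ops        2
3       18    Eng        6
4        0     HR        1
5       16    Eng        2
6        5   Data        6
7       19   Data        4
8        1    Ops        5
10       5   Data        9
12       6  Sales       12
13      13    Eng        1
drop duplicate dept (keep=last):
    tenure   dept  reports
0       20  Legal        3
4        0     HR        1
8        1    Ops        5
10       5   Data        9
12       6  Sales       12
13      13    Eng        1
take first 2 rows:
   tenure   dept  reports
0      20  Legal        3
4       0     HR        1
add column reports_minus_tenure = t['reports'] - t['tenure']:
   tenure   dept  reports  reports_minus_tenure
0      20  Legal        3                   -17
4       0     HR        1                     1
Taking the value at position 0, column 'reports_minus_tenure' gives -17.

-17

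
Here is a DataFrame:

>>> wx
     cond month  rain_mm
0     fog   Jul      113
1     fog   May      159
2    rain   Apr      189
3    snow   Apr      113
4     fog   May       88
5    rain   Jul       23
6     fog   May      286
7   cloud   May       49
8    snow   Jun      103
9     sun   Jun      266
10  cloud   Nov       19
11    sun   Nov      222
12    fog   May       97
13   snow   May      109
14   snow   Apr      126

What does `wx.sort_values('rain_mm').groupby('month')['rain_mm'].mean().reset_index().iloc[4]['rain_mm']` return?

120.5

sort by rain_mm:
     cond month  rain_mm
10  cloud   Nov       19
5    rain   Jul       23
7   cloud   May       49
4     fog   May       88
12    fog   May       97
8    snow   Jun      103
13   snow   May      109
0     fog   Jul      113
3    snow   Apr      113
14   snow   Apr      126
1     fog   May      159
2    rain   Apr      189
11    sun   Nov      222
9     sun   Jun      266
6     fog   May      286
group by month, mean of rain_mm:
month
Apr    142.666667
Jul     68.000000
Jun    184.500000
May    131.333333
Nov    120.500000
Name: rain_mm, dtype: float64
reset_index():
  month     rain_mm
0   Apr  142.666667
1   Jul   68.000000
2   Jun  184.500000
3   May  131.333333
4   Nov  120.500000
Hence 120.5.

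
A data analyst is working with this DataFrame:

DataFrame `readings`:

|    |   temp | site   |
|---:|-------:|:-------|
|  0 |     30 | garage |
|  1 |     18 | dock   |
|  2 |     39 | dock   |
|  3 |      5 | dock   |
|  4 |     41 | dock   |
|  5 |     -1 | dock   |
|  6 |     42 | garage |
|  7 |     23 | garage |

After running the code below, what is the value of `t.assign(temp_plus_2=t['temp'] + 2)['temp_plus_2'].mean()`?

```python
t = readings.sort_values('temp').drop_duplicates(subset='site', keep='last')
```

sort by temp:
   temp    site
5    -1    dock
3     5    dock
1    18    dock
7    23  garage
0    30  garage
2    39    dock
4    41    dock
6    42  garage
drop duplicate site (keep=last):
   temp    site
4    41    dock
6    42  garage
add column temp_plus_2 = t['temp'] + 2:
   temp    site  temp_plus_2
4    41    dock           43
6    42  garage           44

43.5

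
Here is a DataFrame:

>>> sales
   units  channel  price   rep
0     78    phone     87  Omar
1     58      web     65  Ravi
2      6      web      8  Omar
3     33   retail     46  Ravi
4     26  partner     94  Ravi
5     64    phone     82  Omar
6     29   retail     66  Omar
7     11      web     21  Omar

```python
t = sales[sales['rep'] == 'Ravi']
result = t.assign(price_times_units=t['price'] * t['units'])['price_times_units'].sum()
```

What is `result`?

filter rows where rep == 'Ravi':
   units  channel  price   rep
1     58      web     65  Ravi
3     33   retail     46  Ravi
4     26  partner     94  Ravi
add column price_times_units = t['price'] * t['units']:
   units  channel  price   rep  price_times_units
1     58      web     65  Ravi               3770
3     33   retail     46  Ravi               1518
4     26  partner     94  Ravi               2444
Then the sum of column 'price_times_units': 7732

7732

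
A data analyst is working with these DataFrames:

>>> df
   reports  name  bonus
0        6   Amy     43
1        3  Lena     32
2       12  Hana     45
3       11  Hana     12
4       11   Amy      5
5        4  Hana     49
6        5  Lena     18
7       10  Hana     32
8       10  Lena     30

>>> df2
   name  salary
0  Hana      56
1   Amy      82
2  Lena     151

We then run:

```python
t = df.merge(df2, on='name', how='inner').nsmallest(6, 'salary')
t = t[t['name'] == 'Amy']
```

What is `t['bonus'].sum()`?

merge on 'name' (how='inner') → 9 rows:
   reports  name  bonus  salary
0        6   Amy     43      82
1        3  Lena     32     151
2       12  Hana     45      56
3       11  Hana     12      56
4       11   Amy      5      82
5        4  Hana     49      56
6        5  Lena     18     151
7       10  Hana     32      56
8       10  Lena     30     151
take 6 rows with smallest salary:
   reports  name  bonus  salary
2       12  Hana     45      56
3       11  Hana     12      56
5        4  Hana     49      56
7       10  Hana     32      56
0        6   Amy     43      82
4       11   Amy      5      82
filter rows where name == 'Amy':
   reports name  bonus  salary
0        6  Amy     43      82
4       11  Amy      5      82

48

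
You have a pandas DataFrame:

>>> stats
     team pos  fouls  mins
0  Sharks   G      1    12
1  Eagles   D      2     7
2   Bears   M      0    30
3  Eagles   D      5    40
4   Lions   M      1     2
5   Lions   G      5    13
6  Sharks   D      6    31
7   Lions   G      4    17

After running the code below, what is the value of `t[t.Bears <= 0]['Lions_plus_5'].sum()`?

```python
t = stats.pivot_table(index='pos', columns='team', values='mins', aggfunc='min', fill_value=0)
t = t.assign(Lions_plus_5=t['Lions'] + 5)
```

pivot: rows=pos, cols=team, min(mins):
team  Bears  Eagles  Lions  Sharks
pos                               
D         0       7      0      31
G         0       0     13      12
M        30       0      2       0
add column Lions_plus_5 = t['Lions'] + 5:
team  Bears  Eagles  Lions  Sharks  Lions_plus_5
pos                                             
D         0       7      0      31             5
G         0       0     13      12            18
M        30       0      2       0             7
filter rows where Bears <= 0:
team  Bears  Eagles  Lions  Sharks  Lions_plus_5
pos                                             
D         0       7      0      31             5
G         0       0     13      12            18
So sum() = 23.

23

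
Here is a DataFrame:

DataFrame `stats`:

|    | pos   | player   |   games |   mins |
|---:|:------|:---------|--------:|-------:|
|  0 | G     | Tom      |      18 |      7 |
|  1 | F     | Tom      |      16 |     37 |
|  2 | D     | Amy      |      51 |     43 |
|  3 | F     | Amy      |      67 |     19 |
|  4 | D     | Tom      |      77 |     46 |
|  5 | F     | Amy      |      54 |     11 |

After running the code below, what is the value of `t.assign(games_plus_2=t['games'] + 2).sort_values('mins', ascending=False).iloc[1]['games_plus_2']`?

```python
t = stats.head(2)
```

20

take first 2 rows:
  pos player  games  mins
0   G    Tom     18     7
1   F    Tom     16    37
add column games_plus_2 = t['games'] + 2:
  pos player  games  mins  games_plus_2
0   G    Tom     18     7            20
1   F    Tom     16    37            18
sort by mins descending:
  pos player  games  mins  games_plus_2
1   F    Tom     16    37            18
0   G    Tom     18     7            20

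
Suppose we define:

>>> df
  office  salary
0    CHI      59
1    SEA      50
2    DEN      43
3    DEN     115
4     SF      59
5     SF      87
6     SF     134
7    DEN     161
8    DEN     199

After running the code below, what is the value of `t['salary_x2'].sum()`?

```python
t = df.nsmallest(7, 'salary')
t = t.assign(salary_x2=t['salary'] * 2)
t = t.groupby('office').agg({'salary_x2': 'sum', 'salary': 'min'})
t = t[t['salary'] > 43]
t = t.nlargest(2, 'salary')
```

take 7 rows with smallest salary:
  office  salary
2    DEN      43
1    SEA      50
0    CHI      59
4     SF      59
5     SF      87
3    DEN     115
6     SF     134
add column salary_x2 = t['salary'] * 2:
  office  salary  salary_x2
2    DEN      43         86
1    SEA      50        100
0    CHI      59        118
4     SF      59        118
5     SF      87        174
3    DEN     115        230
6     SF     134        268
group by office: sum(salary_x2), min(salary):
        salary_x2  salary
office                   
CHI           118      59
DEN           316      43
SEA           100      50
SF            560      59
filter rows where salary > 43:
        salary_x2  salary
office                   
CHI           118      59
SEA           100      50
SF            560      59
take 2 rows with largest salary:
        salary_x2  salary
office                   
CHI           118      59
SF            560      59
Reading off the sum of column 'salary_x2', we get 678.

678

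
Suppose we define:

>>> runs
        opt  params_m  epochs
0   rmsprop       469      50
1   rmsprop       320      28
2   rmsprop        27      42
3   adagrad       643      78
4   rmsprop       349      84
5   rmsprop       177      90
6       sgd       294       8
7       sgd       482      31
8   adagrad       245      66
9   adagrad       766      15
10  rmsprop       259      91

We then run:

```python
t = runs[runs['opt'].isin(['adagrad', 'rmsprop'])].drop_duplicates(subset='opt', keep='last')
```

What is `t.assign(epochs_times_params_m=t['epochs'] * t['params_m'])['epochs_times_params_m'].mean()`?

filter rows where opt in ['adagrad', 'rmsprop']:
        opt  params_m  epochs
0   rmsprop       469      50
1   rmsprop       320      28
2   rmsprop        27      42
3   adagrad       643      78
4   rmsprop       349      84
5   rmsprop       177      90
8   adagrad       245      66
9   adagrad       766      15
10  rmsprop       259      91
drop duplicate opt (keep=last):
        opt  params_m  epochs
9   adagrad       766      15
10  rmsprop       259      91
add column epochs_times_params_m = t['epochs'] * t['params_m']:
        opt  params_m  epochs  epochs_times_params_m
9   adagrad       766      15                  11490
10  rmsprop       259      91                  23569
Hence 17529.5.

17529.5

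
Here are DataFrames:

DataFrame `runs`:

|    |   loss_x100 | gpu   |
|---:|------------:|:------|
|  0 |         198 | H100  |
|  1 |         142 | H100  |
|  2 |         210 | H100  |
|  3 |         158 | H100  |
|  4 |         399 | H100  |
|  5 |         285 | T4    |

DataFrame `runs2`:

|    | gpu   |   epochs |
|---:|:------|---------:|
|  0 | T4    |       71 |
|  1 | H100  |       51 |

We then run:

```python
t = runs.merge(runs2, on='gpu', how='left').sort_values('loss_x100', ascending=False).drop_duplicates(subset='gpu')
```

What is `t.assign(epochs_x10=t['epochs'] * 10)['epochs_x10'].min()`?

510

merge on 'gpu' (how='left') → 6 rows:
   loss_x100   gpu  epochs
0        198  H100      51
1        142  H100      51
2        210  H100      51
3        158  H100      51
4        399  H100      51
5        285    T4      71
sort by loss_x100 descending:
   loss_x100   gpu  epochs
4        399  H100      51
5        285    T4      71
2        210  H100      51
0        198  H100      51
3        158  H100      51
1        142  H100      51
drop duplicate gpu (keep=first):
   loss_x100   gpu  epochs
4        399  H100      51
5        285    T4      71
add column epochs_x10 = t['epochs'] * 10:
   loss_x100   gpu  epochs  epochs_x10
4        399  H100      51         510
5        285    T4      71         710
Finally, min of column 'epochs_x10' = 510.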